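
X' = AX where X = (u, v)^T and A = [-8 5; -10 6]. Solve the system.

Coefficient matrix A = [[-8, 5], [-10, 6]].
Characteristic polynomial det(A - λI) = λ^2 + 2λ + 2 = 0.
Eigenvalues λ = -1 ± i (complex conjugate pair).
For λ=-1+i: an eigenvector is (-2,-3) - i(-1,-1) = (-2 + i, -3 + i).
A real fundamental pair from Re and Im of e^((-1+i)t)v: X_1 = e^(-t)(cos(t)·(-2,-3) + sin(t)·(-1,-1)), X_2 = e^(-t)(sin(t)·(-2,-3) - cos(t)·(-1,-1)).
General solution: K_1X_1 + K_2X_2.

u(t) = -K_1e^(-t)sin(t) - 2K_1e^(-t)cos(t) - 2K_2e^(-t)sin(t) + K_2e^(-t)cos(t), v(t) = -K_1e^(-t)sin(t) - 3K_1e^(-t)cos(t) - 3K_2e^(-t)sin(t) + K_2e^(-t)cos(t)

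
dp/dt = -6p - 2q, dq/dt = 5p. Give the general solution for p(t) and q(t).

Coefficient matrix A = [[-6, -2], [5, 0]].
Characteristic polynomial det(A - λI) = λ^2 + 6λ + 10 = 0.
Eigenvalues λ = -3 ± i (complex conjugate pair).
For λ=-3+i: an eigenvector is (-1,1) - i(1,-2) = (-1 - i, 1 + 2i).
A real fundamental pair from Re and Im of e^((-3+i)t)v: X_1 = e^(-3t)(cos(t)·(-1,1) + sin(t)·(1,-2)), X_2 = e^(-3t)(sin(t)·(-1,1) - cos(t)·(1,-2)).
General solution: K_1X_1 + K_2X_2.

p(t) = K_1e^(-3t)sin(t) - K_1e^(-3t)cos(t) - K_2e^(-3t)sin(t) - K_2e^(-3t)cos(t), q(t) = -2K_1e^(-3t)sin(t) + K_1e^(-3t)cos(t) + K_2e^(-3t)sin(t) + 2K_2e^(-3t)cos(t)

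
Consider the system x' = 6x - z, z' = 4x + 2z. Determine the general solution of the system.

Coefficient matrix A = [[6, -1], [4, 2]].
Characteristic polynomial det(A - λI) = λ^2 - 8λ + 16 = 0.
Single eigenvalue λ = 4 with algebraic multiplicity 2.
Eigenvector v = (-1,-2); generalized eigenvector w with (A-λI)w=v is (-1,-1).
General solution: e^(4t)[K_1·v + K_2·(t·v + w)].

x(t) = -K_1e^(4t) - K_2te^(4t) - K_2e^(4t), z(t) = -2K_1e^(4t) - 2K_2te^(4t) - K_2e^(4t)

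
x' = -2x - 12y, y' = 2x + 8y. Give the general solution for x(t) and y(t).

x(t) = -3K_1e^(2t) + 2K_2e^(4t), y(t) = K_1e^(2t) - K_2e^(4t)

Coefficient matrix A = [[-2, -12], [2, 8]].
Characteristic polynomial det(A - λI) = λ^2 - 6λ + 8 = 0.
Eigenvalues λ = 2, 4.
For λ=2: (A-λI) row 1 is [-4, -12], so an eigenvector is (-3, 1).
For λ=4: (A-λI) row 1 is [-6, -12], so an eigenvector is (2, -1).
General solution: K_1e^(2t)(-3,1) + K_2e^(4t)(2,-1).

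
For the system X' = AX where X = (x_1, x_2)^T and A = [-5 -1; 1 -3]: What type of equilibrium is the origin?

stable improper node

A = [[-5,-1],[1,-3]]; det(A-λI) = λ^2 + 8λ + 16.
repeated λ = -4 with a single eigenvector.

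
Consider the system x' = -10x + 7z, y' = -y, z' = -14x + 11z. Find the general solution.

x(t) = C_1e^(4t) - C_3e^(-3t), y(t) = C_2e^(-t), z(t) = 2C_1e^(4t) - C_3e^(-3t)

Coefficient matrix A = [[-10, 0, 7], [0, -1, 0], [-14, 0, 11]].
det(A - λI) = 0 gives eigenvalues λ = 4, -1, -3.
For λ=4: eigenvector (1,0,2).
For λ=-1: eigenvector (0,1,0).
For λ=-3: eigenvector (-1,0,-1).
General solution: C_1e^(4t)(1,0,2) + C_2e^(-t)(0,1,0) + C_3e^(-3t)(-1,0,-1).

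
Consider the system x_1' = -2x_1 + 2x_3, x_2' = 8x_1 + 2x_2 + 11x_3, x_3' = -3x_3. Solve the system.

x_1(t) = c_1e^(-2t) - 2c_3e^(-3t), x_2(t) = -2c_1e^(-2t) + c_2e^(2t) + c_3e^(-3t), x_3(t) = c_3e^(-3t)

Coefficient matrix A = [[-2, 0, 2], [8, 2, 11], [0, 0, -3]].
det(A - λI) = 0 gives eigenvalues λ = -2, 2, -3.
For λ=-2: eigenvector (1,-2,0).
For λ=2: eigenvector (0,1,0).
For λ=-3: eigenvector (-2,1,1).
General solution: c_1e^(-2t)(1,-2,0) + c_2e^(2t)(0,1,0) + c_3e^(-3t)(-2,1,1).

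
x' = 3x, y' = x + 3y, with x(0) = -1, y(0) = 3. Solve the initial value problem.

Coefficient matrix A = [[3, 0], [1, 3]].
Characteristic polynomial det(A - λI) = λ^2 - 6λ + 9 = 0.
Single eigenvalue λ = 3 with algebraic multiplicity 2.
Eigenvector v = (0,-1); generalized eigenvector w with (A-λI)w=v is (-1,1).
General solution: e^(3t)[c_1·v + c_2·(t·v + w)].
Applying x(0)=-1, y(0)=3 gives c_1=-2, c_2=1.

x(t) = -e^(3t), y(t) = -te^(3t) + 3e^(3t)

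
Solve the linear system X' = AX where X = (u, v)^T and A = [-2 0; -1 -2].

u(t) = -c_2e^(-2t), v(t) = c_1e^(-2t) + c_2te^(-2t) + c_2e^(-2t)

Coefficient matrix A = [[-2, 0], [-1, -2]].
Characteristic polynomial det(A - λI) = λ^2 + 4λ + 4 = 0.
Single eigenvalue λ = -2 with algebraic multiplicity 2.
Eigenvector v = (0,1); generalized eigenvector w with (A-λI)w=v is (-1,1).
General solution: e^(-2t)[c_1·v + c_2·(t·v + w)].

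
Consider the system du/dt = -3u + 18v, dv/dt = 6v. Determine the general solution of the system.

u(t) = 2c_1e^(6t) - c_2e^(-3t), v(t) = c_1e^(6t)

Coefficient matrix A = [[-3, 18], [0, 6]].
Characteristic polynomial det(A - λI) = λ^2 - 3λ - 18 = 0.
Eigenvalues λ = 6, -3.
For λ=6: (A-λI) row 1 is [-9, 18], so an eigenvector is (2, 1).
For λ=-3: (A-λI) row 1 is [0, 18], so an eigenvector is (-1, 0).
General solution: c_1e^(6t)(2,1) + c_2e^(-3t)(-1,0).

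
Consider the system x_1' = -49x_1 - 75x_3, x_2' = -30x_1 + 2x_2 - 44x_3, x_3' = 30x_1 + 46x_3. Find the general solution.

x_1(t) = -5C_1e^(-4t) - 3C_3e^(t), x_2(t) = -3C_1e^(-4t) + C_2e^(2t) - 2C_3e^(t), x_3(t) = 3C_1e^(-4t) + 2C_3e^(t)

Coefficient matrix A = [[-49, 0, -75], [-30, 2, -44], [30, 0, 46]].
det(A - λI) = 0 gives eigenvalues λ = -4, 2, 1.
For λ=-4: eigenvector (-5,-3,3).
For λ=2: eigenvector (0,1,0).
For λ=1: eigenvector (-3,-2,2).
General solution: C_1e^(-4t)(-5,-3,3) + C_2e^(2t)(0,1,0) + C_3e^(t)(-3,-2,2).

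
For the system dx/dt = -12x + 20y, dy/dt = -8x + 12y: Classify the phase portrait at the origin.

A = [[-12,20],[-8,12]]; det(A-λI) = λ^2 + 16.
λ = 0 ± 4i: zero real part.

center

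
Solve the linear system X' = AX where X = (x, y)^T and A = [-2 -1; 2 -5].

Coefficient matrix A = [[-2, -1], [2, -5]].
Characteristic polynomial det(A - λI) = λ^2 + 7λ + 12 = 0.
Eigenvalues λ = -4, -3.
For λ=-4: (A-λI) row 1 is [2, -1], so an eigenvector is (1, 2).
For λ=-3: (A-λI) row 1 is [1, -1], so an eigenvector is (-1, -1).
General solution: C_1e^(-4t)(1,2) + C_2e^(-3t)(-1,-1).

x(t) = C_1e^(-4t) - C_2e^(-3t), y(t) = 2C_1e^(-4t) - C_2e^(-3t)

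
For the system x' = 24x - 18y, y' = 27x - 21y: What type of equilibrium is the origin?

A = [[24,-18],[27,-21]]; det(A-λI) = λ^2 - 3λ - 18.
λ = -3, 6: opposite signs.

saddle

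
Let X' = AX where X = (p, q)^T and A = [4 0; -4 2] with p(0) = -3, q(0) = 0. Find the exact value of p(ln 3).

A = [[4,0],[-4,2]]; eigenvalues λ = 2, 4.
Eigenvectors: (0,1) for λ=2, (1,-2) for λ=4.
From the initial condition, c_1 = -6, c_2 = -3.
p(ln 3) = (-6)(3^2)(0) + (-3)(3^4)(1) = -243.

-243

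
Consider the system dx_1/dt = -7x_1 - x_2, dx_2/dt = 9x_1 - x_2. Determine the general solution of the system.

x_1(t) = K_1e^(-4t) + K_2te^(-4t) - K_2e^(-4t), x_2(t) = -3K_1e^(-4t) - 3K_2te^(-4t) + 2K_2e^(-4t)

Coefficient matrix A = [[-7, -1], [9, -1]].
Characteristic polynomial det(A - λI) = λ^2 + 8λ + 16 = 0.
Single eigenvalue λ = -4 with algebraic multiplicity 2.
Eigenvector v = (1,-3); generalized eigenvector w with (A-λI)w=v is (-1,2).
General solution: e^(-4t)[K_1·v + K_2·(t·v + w)].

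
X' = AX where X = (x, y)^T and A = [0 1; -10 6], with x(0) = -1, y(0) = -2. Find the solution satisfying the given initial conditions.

x(t) = e^(3t)sin(t) - e^(3t)cos(t), y(t) = 4e^(3t)sin(t) - 2e^(3t)cos(t)

Coefficient matrix A = [[0, 1], [-10, 6]].
Characteristic polynomial det(A - λI) = λ^2 - 6λ + 10 = 0.
Eigenvalues λ = 3 ± i (complex conjugate pair).
For λ=3+i: an eigenvector is (1,3) - i(0,-1) = (1, 3 + i).
A real fundamental pair from Re and Im of e^((3+i)t)v: X_1 = e^(3t)(cos(t)·(1,3) + sin(t)·(0,-1)), X_2 = e^(3t)(sin(t)·(1,3) - cos(t)·(0,-1)).
General solution: C_1X_1 + C_2X_2.
Applying x(0)=-1, y(0)=-2 gives C_1=-1, C_2=1.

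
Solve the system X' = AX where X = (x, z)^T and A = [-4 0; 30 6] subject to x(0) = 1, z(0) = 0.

Coefficient matrix A = [[-4, 0], [30, 6]].
Characteristic polynomial det(A - λI) = λ^2 - 2λ - 24 = 0.
Eigenvalues λ = -4, 6.
For λ=-4: (A-λI) row 2 is [30, 10], so an eigenvector is (-1, 3).
For λ=6: (A-λI) row 1 is [-10, 0], so an eigenvector is (0, -1).
General solution: c_1e^(-4t)(-1,3) + c_2e^(6t)(0,-1).
Applying x(0)=1, z(0)=0 gives c_1=-1, c_2=-3.

x(t) = e^(-4t), z(t) = 3e^(6t) - 3e^(-4t)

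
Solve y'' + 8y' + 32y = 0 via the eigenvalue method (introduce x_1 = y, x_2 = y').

Let x_1 = y, x_2 = y'. Then x_1' = x_2 and x_2' = -32x_1 - 8x_2.
A = [[0,1],[-32,-8]]; det(A-λI) = λ^2 + 8λ + 32.
Eigenvalues λ = -4 ± 4i.

y(t) = C_1e^(-4t)cos(4t) + C_2e^(-4t)sin(4t)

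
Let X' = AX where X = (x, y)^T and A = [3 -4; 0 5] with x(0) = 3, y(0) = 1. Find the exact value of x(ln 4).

-1728

A = [[3,-4],[0,5]]; eigenvalues λ = 5, 3.
Eigenvectors: (2,-1) for λ=5, (1,0) for λ=3.
From the initial condition, c_1 = -1, c_2 = 5.
x(ln 4) = (-1)(4^5)(2) + (5)(4^3)(1) = -1728.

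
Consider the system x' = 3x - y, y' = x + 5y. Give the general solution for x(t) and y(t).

x(t) = C_1e^(4t) + C_2te^(4t) + 2C_2e^(4t), y(t) = -C_1e^(4t) - C_2te^(4t) - 3C_2e^(4t)

Coefficient matrix A = [[3, -1], [1, 5]].
Characteristic polynomial det(A - λI) = λ^2 - 8λ + 16 = 0.
Single eigenvalue λ = 4 with algebraic multiplicity 2.
Eigenvector v = (1,-1); generalized eigenvector w with (A-λI)w=v is (2,-3).
General solution: e^(4t)[C_1·v + C_2·(t·v + w)].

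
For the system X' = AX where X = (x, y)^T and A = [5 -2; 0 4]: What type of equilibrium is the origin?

A = [[5,-2],[0,4]]; det(A-λI) = λ^2 - 9λ + 20.
λ = 5, 4: both positive.

unstable node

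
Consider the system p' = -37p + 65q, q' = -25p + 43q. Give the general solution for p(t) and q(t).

p(t) = -3c_1e^(3t)sin(5t) + 2c_1e^(3t)cos(5t) + 2c_2e^(3t)sin(5t) + 3c_2e^(3t)cos(5t), q(t) = -2c_1e^(3t)sin(5t) + c_1e^(3t)cos(5t) + c_2e^(3t)sin(5t) + 2c_2e^(3t)cos(5t)

Coefficient matrix A = [[-37, 65], [-25, 43]].
Characteristic polynomial det(A - λI) = λ^2 - 6λ + 34 = 0.
Eigenvalues λ = 3 ± 5i (complex conjugate pair).
For λ=3+5i: an eigenvector is (2,1) - i(-3,-2) = (2 + 3i, 1 + 2i).
A real fundamental pair from Re and Im of e^((3+5i)t)v: X_1 = e^(3t)(cos(5t)·(2,1) + sin(5t)·(-3,-2)), X_2 = e^(3t)(sin(5t)·(2,1) - cos(5t)·(-3,-2)).
General solution: c_1X_1 + c_2X_2.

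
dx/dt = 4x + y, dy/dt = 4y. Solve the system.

Coefficient matrix A = [[4, 1], [0, 4]].
Characteristic polynomial det(A - λI) = λ^2 - 8λ + 16 = 0.
Single eigenvalue λ = 4 with algebraic multiplicity 2.
Eigenvector v = (-1,0); generalized eigenvector w with (A-λI)w=v is (2,-1).
General solution: e^(4t)[c_1·v + c_2·(t·v + w)].

x(t) = -c_1e^(4t) - c_2te^(4t) + 2c_2e^(4t), y(t) = -c_2e^(4t)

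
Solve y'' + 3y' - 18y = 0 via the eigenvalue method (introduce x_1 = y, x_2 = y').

y(t) = C_1e^(-6t) + C_2e^(3t)

Let x_1 = y, x_2 = y'. Then x_1' = x_2 and x_2' = 18x_1 - 3x_2.
A = [[0,1],[18,-3]]; det(A-λI) = λ^2 + 3λ - 18.
Eigenvalues λ = -6, 3 with eigenvectors (1,-6), (1,3).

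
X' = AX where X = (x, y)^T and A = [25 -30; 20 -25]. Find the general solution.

Coefficient matrix A = [[25, -30], [20, -25]].
Characteristic polynomial det(A - λI) = λ^2 - 25 = 0.
Eigenvalues λ = -5, 5.
For λ=-5: (A-λI) row 1 is [30, -30], so an eigenvector is (-1, -1).
For λ=5: (A-λI) row 1 is [20, -30], so an eigenvector is (3, 2).
General solution: K_1e^(-5t)(-1,-1) + K_2e^(5t)(3,2).

x(t) = -K_1e^(-5t) + 3K_2e^(5t), y(t) = -K_1e^(-5t) + 2K_2e^(5t)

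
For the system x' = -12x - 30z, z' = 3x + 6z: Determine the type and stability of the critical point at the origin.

stable spiral

A = [[-12,-30],[3,6]]; det(A-λI) = λ^2 + 6λ + 18.
λ = -3 ± 3i: negative real part.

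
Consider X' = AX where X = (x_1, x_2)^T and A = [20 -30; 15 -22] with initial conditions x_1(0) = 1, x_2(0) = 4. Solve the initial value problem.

Coefficient matrix A = [[20, -30], [15, -22]].
Characteristic polynomial det(A - λI) = λ^2 + 2λ + 10 = 0.
Eigenvalues λ = -1 ± 3i (complex conjugate pair).
For λ=-1+3i: an eigenvector is (-1,-1) - i(3,2) = (-1 - 3i, -1 - 2i).
A real fundamental pair from Re and Im of e^((-1+3i)t)v: X_1 = e^(-t)(cos(3t)·(-1,-1) + sin(3t)·(3,2)), X_2 = e^(-t)(sin(3t)·(-1,-1) - cos(3t)·(3,2)).
General solution: K_1X_1 + K_2X_2.
Applying x_1(0)=1, x_2(0)=4 gives K_1=-10, K_2=3.

x_1(t) = -33e^(-t)sin(3t) + e^(-t)cos(3t), x_2(t) = -23e^(-t)sin(3t) + 4e^(-t)cos(3t)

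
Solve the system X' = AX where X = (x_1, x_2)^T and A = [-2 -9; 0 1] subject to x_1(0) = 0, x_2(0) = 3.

Coefficient matrix A = [[-2, -9], [0, 1]].
Characteristic polynomial det(A - λI) = λ^2 + λ - 2 = 0.
Eigenvalues λ = 1, -2.
For λ=1: (A-λI) row 1 is [-3, -9], so an eigenvector is (3, -1).
For λ=-2: (A-λI) row 1 is [0, -9], so an eigenvector is (-1, 0).
General solution: K_1e^(t)(3,-1) + K_2e^(-2t)(-1,0).
Applying x_1(0)=0, x_2(0)=3 gives K_1=-3, K_2=-9.

x_1(t) = -9e^(t) + 9e^(-2t), x_2(t) = 3e^(t)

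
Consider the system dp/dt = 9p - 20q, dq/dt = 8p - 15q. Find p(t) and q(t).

Coefficient matrix A = [[9, -20], [8, -15]].
Characteristic polynomial det(A - λI) = λ^2 + 6λ + 25 = 0.
Eigenvalues λ = -3 ± 4i (complex conjugate pair).
For λ=-3+4i: an eigenvector is (1,1) - i(-2,-1) = (1 + 2i, 1 + i).
A real fundamental pair from Re and Im of e^((-3+4i)t)v: X_1 = e^(-3t)(cos(4t)·(1,1) + sin(4t)·(-2,-1)), X_2 = e^(-3t)(sin(4t)·(1,1) - cos(4t)·(-2,-1)).
General solution: C_1X_1 + C_2X_2.

p(t) = -2C_1e^(-3t)sin(4t) + C_1e^(-3t)cos(4t) + C_2e^(-3t)sin(4t) + 2C_2e^(-3t)cos(4t), q(t) = -C_1e^(-3t)sin(4t) + C_1e^(-3t)cos(4t) + C_2e^(-3t)sin(4t) + C_2e^(-3t)cos(4t)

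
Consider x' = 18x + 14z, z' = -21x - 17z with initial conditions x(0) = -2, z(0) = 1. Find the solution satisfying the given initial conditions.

Coefficient matrix A = [[18, 14], [-21, -17]].
Characteristic polynomial det(A - λI) = λ^2 - λ - 12 = 0.
Eigenvalues λ = 4, -3.
For λ=4: (A-λI) row 1 is [14, 14], so an eigenvector is (1, -1).
For λ=-3: (A-λI) row 1 is [21, 14], so an eigenvector is (-2, 3).
General solution: K_1e^(4t)(1,-1) + K_2e^(-3t)(-2,3).
Applying x(0)=-2, z(0)=1 gives K_1=-4, K_2=-1.

x(t) = -4e^(4t) + 2e^(-3t), z(t) = 4e^(4t) - 3e^(-3t)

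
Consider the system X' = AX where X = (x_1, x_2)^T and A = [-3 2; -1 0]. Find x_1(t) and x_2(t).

x_1(t) = -2C_1e^(-2t) + C_2e^(-t), x_2(t) = -C_1e^(-2t) + C_2e^(-t)

Coefficient matrix A = [[-3, 2], [-1, 0]].
Characteristic polynomial det(A - λI) = λ^2 + 3λ + 2 = 0.
Eigenvalues λ = -2, -1.
For λ=-2: (A-λI) row 1 is [-1, 2], so an eigenvector is (-2, -1).
For λ=-1: (A-λI) row 1 is [-2, 2], so an eigenvector is (1, 1).
General solution: C_1e^(-2t)(-2,-1) + C_2e^(-t)(1,1).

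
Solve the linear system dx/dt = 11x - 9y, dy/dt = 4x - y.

Coefficient matrix A = [[11, -9], [4, -1]].
Characteristic polynomial det(A - λI) = λ^2 - 10λ + 25 = 0.
Single eigenvalue λ = 5 with algebraic multiplicity 2.
Eigenvector v = (3,2); generalized eigenvector w with (A-λI)w=v is (2,1).
General solution: e^(5t)[c_1·v + c_2·(t·v + w)].

x(t) = 3c_1e^(5t) + 3c_2te^(5t) + 2c_2e^(5t), y(t) = 2c_1e^(5t) + 2c_2te^(5t) + c_2e^(5t)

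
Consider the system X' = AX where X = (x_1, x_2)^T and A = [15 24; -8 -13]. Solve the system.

x_1(t) = -2C_1e^(3t) + 3C_2e^(-t), x_2(t) = C_1e^(3t) - 2C_2e^(-t)

Coefficient matrix A = [[15, 24], [-8, -13]].
Characteristic polynomial det(A - λI) = λ^2 - 2λ - 3 = 0.
Eigenvalues λ = 3, -1.
For λ=3: (A-λI) row 1 is [12, 24], so an eigenvector is (-2, 1).
For λ=-1: (A-λI) row 1 is [16, 24], so an eigenvector is (3, -2).
General solution: C_1e^(3t)(-2,1) + C_2e^(-t)(3,-2).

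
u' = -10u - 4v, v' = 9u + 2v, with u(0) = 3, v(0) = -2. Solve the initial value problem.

Coefficient matrix A = [[-10, -4], [9, 2]].
Characteristic polynomial det(A - λI) = λ^2 + 8λ + 16 = 0.
Single eigenvalue λ = -4 with algebraic multiplicity 2.
Eigenvector v = (2,-3); generalized eigenvector w with (A-λI)w=v is (-1,1).
General solution: e^(-4t)[K_1·v + K_2·(t·v + w)].
Applying u(0)=3, v(0)=-2 gives K_1=-1, K_2=-5.

u(t) = -10te^(-4t) + 3e^(-4t), v(t) = 15te^(-4t) - 2e^(-4t)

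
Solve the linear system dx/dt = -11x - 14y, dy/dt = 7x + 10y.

Coefficient matrix A = [[-11, -14], [7, 10]].
Characteristic polynomial det(A - λI) = λ^2 + λ - 12 = 0.
Eigenvalues λ = 3, -4.
For λ=3: (A-λI) row 1 is [-14, -14], so an eigenvector is (1, -1).
For λ=-4: (A-λI) row 1 is [-7, -14], so an eigenvector is (-2, 1).
General solution: C_1e^(3t)(1,-1) + C_2e^(-4t)(-2,1).

x(t) = C_1e^(3t) - 2C_2e^(-4t), y(t) = -C_1e^(3t) + C_2e^(-4t)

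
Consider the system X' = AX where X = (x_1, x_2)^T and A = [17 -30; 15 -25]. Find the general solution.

Coefficient matrix A = [[17, -30], [15, -25]].
Characteristic polynomial det(A - λI) = λ^2 + 8λ + 25 = 0.
Eigenvalues λ = -4 ± 3i (complex conjugate pair).
For λ=-4+3i: an eigenvector is (-3,-2) - i(-1,-1) = (-3 + i, -2 + i).
A real fundamental pair from Re and Im of e^((-4+3i)t)v: X_1 = e^(-4t)(cos(3t)·(-3,-2) + sin(3t)·(-1,-1)), X_2 = e^(-4t)(sin(3t)·(-3,-2) - cos(3t)·(-1,-1)).
General solution: c_1X_1 + c_2X_2.

x_1(t) = -c_1e^(-4t)sin(3t) - 3c_1e^(-4t)cos(3t) - 3c_2e^(-4t)sin(3t) + c_2e^(-4t)cos(3t), x_2(t) = -c_1e^(-4t)sin(3t) - 2c_1e^(-4t)cos(3t) - 2c_2e^(-4t)sin(3t) + c_2e^(-4t)cos(3t)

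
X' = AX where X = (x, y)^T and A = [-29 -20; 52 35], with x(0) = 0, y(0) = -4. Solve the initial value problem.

Coefficient matrix A = [[-29, -20], [52, 35]].
Characteristic polynomial det(A - λI) = λ^2 - 6λ + 25 = 0.
Eigenvalues λ = 3 ± 4i (complex conjugate pair).
For λ=3+4i: an eigenvector is (-1,2) - i(-2,3) = (-1 + 2i, 2 - 3i).
A real fundamental pair from Re and Im of e^((3+4i)t)v: X_1 = e^(3t)(cos(4t)·(-1,2) + sin(4t)·(-2,3)), X_2 = e^(3t)(sin(4t)·(-1,2) - cos(4t)·(-2,3)).
General solution: c_1X_1 + c_2X_2.
Applying x(0)=0, y(0)=-4 gives c_1=-8, c_2=-4.

x(t) = 20e^(3t)sin(4t), y(t) = -32e^(3t)sin(4t) - 4e^(3t)cos(4t)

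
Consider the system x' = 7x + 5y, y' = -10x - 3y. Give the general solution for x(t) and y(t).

x(t) = c_1e^(2t)sin(5t) - c_2e^(2t)cos(5t), y(t) = -c_1e^(2t)sin(5t) + c_1e^(2t)cos(5t) + c_2e^(2t)sin(5t) + c_2e^(2t)cos(5t)

Coefficient matrix A = [[7, 5], [-10, -3]].
Characteristic polynomial det(A - λI) = λ^2 - 4λ + 29 = 0.
Eigenvalues λ = 2 ± 5i (complex conjugate pair).
For λ=2+5i: an eigenvector is (0,1) - i(1,-1) = (0 - i, 1 + i).
A real fundamental pair from Re and Im of e^((2+5i)t)v: X_1 = e^(2t)(cos(5t)·(0,1) + sin(5t)·(1,-1)), X_2 = e^(2t)(sin(5t)·(0,1) - cos(5t)·(1,-1)).
General solution: c_1X_1 + c_2X_2.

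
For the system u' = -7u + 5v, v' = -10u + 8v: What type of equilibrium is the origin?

A = [[-7,5],[-10,8]]; det(A-λI) = λ^2 - λ - 6.
λ = -2, 3: opposite signs.

saddle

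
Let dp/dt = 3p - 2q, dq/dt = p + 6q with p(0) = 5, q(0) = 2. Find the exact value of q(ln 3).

A = [[3,-2],[1,6]]; eigenvalues λ = 4, 5.
Eigenvectors: (-2,1) for λ=4, (-1,1) for λ=5.
From the initial condition, c_1 = -7, c_2 = 9.
q(ln 3) = (-7)(3^4)(1) + (9)(3^5)(1) = 1620.

1620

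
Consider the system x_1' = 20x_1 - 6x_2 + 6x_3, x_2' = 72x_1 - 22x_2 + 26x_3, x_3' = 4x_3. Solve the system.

Coefficient matrix A = [[20, -6, 6], [72, -22, 26], [0, 0, 4]].
det(A - λI) = 0 gives eigenvalues λ = 4, -4, 2.
For λ=4: eigenvector (0,1,1).
For λ=-4: eigenvector (1,4,0).
For λ=2: eigenvector (1,3,0).
General solution: C_1e^(4t)(0,1,1) + C_2e^(-4t)(1,4,0) + C_3e^(2t)(1,3,0).

x_1(t) = C_2e^(-4t) + C_3e^(2t), x_2(t) = C_1e^(4t) + 4C_2e^(-4t) + 3C_3e^(2t), x_3(t) = C_1e^(4t)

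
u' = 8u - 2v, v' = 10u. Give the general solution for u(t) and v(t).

u(t) = -C_1e^(4t)cos(2t) - C_2e^(4t)sin(2t), v(t) = -C_1e^(4t)sin(2t) - 2C_1e^(4t)cos(2t) - 2C_2e^(4t)sin(2t) + C_2e^(4t)cos(2t)

Coefficient matrix A = [[8, -2], [10, 0]].
Characteristic polynomial det(A - λI) = λ^2 - 8λ + 20 = 0.
Eigenvalues λ = 4 ± 2i (complex conjugate pair).
For λ=4+2i: an eigenvector is (-1,-2) - i(0,-1) = (-1, -2 + i).
A real fundamental pair from Re and Im of e^((4+2i)t)v: X_1 = e^(4t)(cos(2t)·(-1,-2) + sin(2t)·(0,-1)), X_2 = e^(4t)(sin(2t)·(-1,-2) - cos(2t)·(0,-1)).
General solution: C_1X_1 + C_2X_2.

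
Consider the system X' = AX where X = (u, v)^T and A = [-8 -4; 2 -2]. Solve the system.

Coefficient matrix A = [[-8, -4], [2, -2]].
Characteristic polynomial det(A - λI) = λ^2 + 10λ + 24 = 0.
Eigenvalues λ = -4, -6.
For λ=-4: (A-λI) row 1 is [-4, -4], so an eigenvector is (-1, 1).
For λ=-6: (A-λI) row 1 is [-2, -4], so an eigenvector is (-2, 1).
General solution: K_1e^(-4t)(-1,1) + K_2e^(-6t)(-2,1).

u(t) = -K_1e^(-4t) - 2K_2e^(-6t), v(t) = K_1e^(-4t) + K_2e^(-6t)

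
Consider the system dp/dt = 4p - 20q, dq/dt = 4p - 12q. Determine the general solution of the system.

p(t) = 2c_1e^(-4t)sin(4t) + c_1e^(-4t)cos(4t) + c_2e^(-4t)sin(4t) - 2c_2e^(-4t)cos(4t), q(t) = c_1e^(-4t)sin(4t) - c_2e^(-4t)cos(4t)

Coefficient matrix A = [[4, -20], [4, -12]].
Characteristic polynomial det(A - λI) = λ^2 + 8λ + 32 = 0.
Eigenvalues λ = -4 ± 4i (complex conjugate pair).
For λ=-4+4i: an eigenvector is (1,0) - i(2,1) = (1 - 2i, 0 - i).
A real fundamental pair from Re and Im of e^((-4+4i)t)v: X_1 = e^(-4t)(cos(4t)·(1,0) + sin(4t)·(2,1)), X_2 = e^(-4t)(sin(4t)·(1,0) - cos(4t)·(2,1)).
General solution: c_1X_1 + c_2X_2.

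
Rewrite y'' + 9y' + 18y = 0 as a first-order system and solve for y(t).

Let x_1 = y, x_2 = y'. Then x_1' = x_2 and x_2' = -18x_1 - 9x_2.
A = [[0,1],[-18,-9]]; det(A-λI) = λ^2 + 9λ + 18.
Eigenvalues λ = -3, -6 with eigenvectors (1,-3), (1,-6).

y(t) = K_1e^(-3t) + K_2e^(-6t)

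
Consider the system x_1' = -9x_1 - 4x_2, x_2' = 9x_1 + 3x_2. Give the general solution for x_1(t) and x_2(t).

Coefficient matrix A = [[-9, -4], [9, 3]].
Characteristic polynomial det(A - λI) = λ^2 + 6λ + 9 = 0.
Single eigenvalue λ = -3 with algebraic multiplicity 2.
Eigenvector v = (-2,3); generalized eigenvector w with (A-λI)w=v is (-1,2).
General solution: e^(-3t)[C_1·v + C_2·(t·v + w)].

x_1(t) = -2C_1e^(-3t) - 2C_2te^(-3t) - C_2e^(-3t), x_2(t) = 3C_1e^(-3t) + 3C_2te^(-3t) + 2C_2e^(-3t)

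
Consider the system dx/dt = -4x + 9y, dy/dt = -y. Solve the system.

x(t) = -c_1e^(-4t) + 3c_2e^(-t), y(t) = c_2e^(-t)

Coefficient matrix A = [[-4, 9], [0, -1]].
Characteristic polynomial det(A - λI) = λ^2 + 5λ + 4 = 0.
Eigenvalues λ = -4, -1.
For λ=-4: (A-λI) row 1 is [0, 9], so an eigenvector is (-1, 0).
For λ=-1: (A-λI) row 1 is [-3, 9], so an eigenvector is (3, 1).
General solution: c_1e^(-4t)(-1,0) + c_2e^(-t)(3,1).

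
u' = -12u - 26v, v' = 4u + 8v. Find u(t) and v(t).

Coefficient matrix A = [[-12, -26], [4, 8]].
Characteristic polynomial det(A - λI) = λ^2 + 4λ + 8 = 0.
Eigenvalues λ = -2 ± 2i (complex conjugate pair).
For λ=-2+2i: an eigenvector is (-3,1) - i(2,-1) = (-3 - 2i, 1 + i).
A real fundamental pair from Re and Im of e^((-2+2i)t)v: X_1 = e^(-2t)(cos(2t)·(-3,1) + sin(2t)·(2,-1)), X_2 = e^(-2t)(sin(2t)·(-3,1) - cos(2t)·(2,-1)).
General solution: C_1X_1 + C_2X_2.

u(t) = 2C_1e^(-2t)sin(2t) - 3C_1e^(-2t)cos(2t) - 3C_2e^(-2t)sin(2t) - 2C_2e^(-2t)cos(2t), v(t) = -C_1e^(-2t)sin(2t) + C_1e^(-2t)cos(2t) + C_2e^(-2t)sin(2t) + C_2e^(-2t)cos(2t)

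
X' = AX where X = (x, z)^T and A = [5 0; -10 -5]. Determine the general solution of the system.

x(t) = c_2e^(5t), z(t) = -c_1e^(-5t) - c_2e^(5t)

Coefficient matrix A = [[5, 0], [-10, -5]].
Characteristic polynomial det(A - λI) = λ^2 - 25 = 0.
Eigenvalues λ = -5, 5.
For λ=-5: (A-λI) row 1 is [10, 0], so an eigenvector is (0, -1).
For λ=5: (A-λI) row 2 is [-10, -10], so an eigenvector is (1, -1).
General solution: c_1e^(-5t)(0,-1) + c_2e^(5t)(1,-1).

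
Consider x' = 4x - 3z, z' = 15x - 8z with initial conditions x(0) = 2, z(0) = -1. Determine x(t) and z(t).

x(t) = 5e^(-2t)sin(3t) + 2e^(-2t)cos(3t), z(t) = 12e^(-2t)sin(3t) - e^(-2t)cos(3t)

Coefficient matrix A = [[4, -3], [15, -8]].
Characteristic polynomial det(A - λI) = λ^2 + 4λ + 13 = 0.
Eigenvalues λ = -2 ± 3i (complex conjugate pair).
For λ=-2+3i: an eigenvector is (1,2) - i(0,1) = (1, 2 - i).
A real fundamental pair from Re and Im of e^((-2+3i)t)v: X_1 = e^(-2t)(cos(3t)·(1,2) + sin(3t)·(0,1)), X_2 = e^(-2t)(sin(3t)·(1,2) - cos(3t)·(0,1)).
General solution: c_1X_1 + c_2X_2.
Applying x(0)=2, z(0)=-1 gives c_1=2, c_2=5.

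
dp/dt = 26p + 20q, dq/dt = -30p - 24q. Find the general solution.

p(t) = -2C_1e^(-4t) - C_2e^(6t), q(t) = 3C_1e^(-4t) + C_2e^(6t)

Coefficient matrix A = [[26, 20], [-30, -24]].
Characteristic polynomial det(A - λI) = λ^2 - 2λ - 24 = 0.
Eigenvalues λ = -4, 6.
For λ=-4: (A-λI) row 1 is [30, 20], so an eigenvector is (-2, 3).
For λ=6: (A-λI) row 1 is [20, 20], so an eigenvector is (-1, 1).
General solution: C_1e^(-4t)(-2,3) + C_2e^(6t)(-1,1).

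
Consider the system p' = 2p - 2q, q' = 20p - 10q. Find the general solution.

p(t) = K_1e^(-4t)cos(2t) + K_2e^(-4t)sin(2t), q(t) = K_1e^(-4t)sin(2t) + 3K_1e^(-4t)cos(2t) + 3K_2e^(-4t)sin(2t) - K_2e^(-4t)cos(2t)

Coefficient matrix A = [[2, -2], [20, -10]].
Characteristic polynomial det(A - λI) = λ^2 + 8λ + 20 = 0.
Eigenvalues λ = -4 ± 2i (complex conjugate pair).
For λ=-4+2i: an eigenvector is (1,3) - i(0,1) = (1, 3 - i).
A real fundamental pair from Re and Im of e^((-4+2i)t)v: X_1 = e^(-4t)(cos(2t)·(1,3) + sin(2t)·(0,1)), X_2 = e^(-4t)(sin(2t)·(1,3) - cos(2t)·(0,1)).
General solution: K_1X_1 + K_2X_2.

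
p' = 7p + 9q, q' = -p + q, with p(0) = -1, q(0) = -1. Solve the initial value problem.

Coefficient matrix A = [[7, 9], [-1, 1]].
Characteristic polynomial det(A - λI) = λ^2 - 8λ + 16 = 0.
Single eigenvalue λ = 4 with algebraic multiplicity 2.
Eigenvector v = (3,-1); generalized eigenvector w with (A-λI)w=v is (1,0).
General solution: e^(4t)[C_1·v + C_2·(t·v + w)].
Applying p(0)=-1, q(0)=-1 gives C_1=1, C_2=-4.

p(t) = -12te^(4t) - e^(4t), q(t) = 4te^(4t) - e^(4t)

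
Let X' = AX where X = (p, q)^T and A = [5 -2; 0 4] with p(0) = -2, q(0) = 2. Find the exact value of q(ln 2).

A = [[5,-2],[0,4]]; eigenvalues λ = 5, 4.
Eigenvectors: (1,0) for λ=5, (-2,-1) for λ=4.
From the initial condition, c_1 = -6, c_2 = -2.
q(ln 2) = (-6)(2^5)(0) + (-2)(2^4)(-1) = 32.

32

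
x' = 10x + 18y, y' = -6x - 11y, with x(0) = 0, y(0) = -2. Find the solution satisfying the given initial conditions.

Coefficient matrix A = [[10, 18], [-6, -11]].
Characteristic polynomial det(A - λI) = λ^2 + λ - 2 = 0.
Eigenvalues λ = 1, -2.
For λ=1: (A-λI) row 1 is [9, 18], so an eigenvector is (2, -1).
For λ=-2: (A-λI) row 1 is [12, 18], so an eigenvector is (-3, 2).
General solution: c_1e^(t)(2,-1) + c_2e^(-2t)(-3,2).
Applying x(0)=0, y(0)=-2 gives c_1=-6, c_2=-4.

x(t) = -12e^(t) + 12e^(-2t), y(t) = 6e^(t) - 8e^(-2t)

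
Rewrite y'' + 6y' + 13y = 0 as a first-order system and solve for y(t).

y(t) = K_1e^(-3t)cos(2t) + K_2e^(-3t)sin(2t)

Let x_1 = y, x_2 = y'. Then x_1' = x_2 and x_2' = -13x_1 - 6x_2.
A = [[0,1],[-13,-6]]; det(A-λI) = λ^2 + 6λ + 13.
Eigenvalues λ = -3 ± 2i.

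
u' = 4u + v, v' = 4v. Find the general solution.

u(t) = -C_1e^(4t) - C_2te^(4t) + 2C_2e^(4t), v(t) = -C_2e^(4t)

Coefficient matrix A = [[4, 1], [0, 4]].
Characteristic polynomial det(A - λI) = λ^2 - 8λ + 16 = 0.
Single eigenvalue λ = 4 with algebraic multiplicity 2.
Eigenvector v = (-1,0); generalized eigenvector w with (A-λI)w=v is (2,-1).
General solution: e^(4t)[C_1·v + C_2·(t·v + w)].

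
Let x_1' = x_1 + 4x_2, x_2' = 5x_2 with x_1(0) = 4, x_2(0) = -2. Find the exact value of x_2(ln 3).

-486

A = [[1,4],[0,5]]; eigenvalues λ = 5, 1.
Eigenvectors: (1,1) for λ=5, (-1,0) for λ=1.
From the initial condition, c_1 = -2, c_2 = -6.
x_2(ln 3) = (-2)(3^5)(1) + (-6)(3^1)(0) = -486.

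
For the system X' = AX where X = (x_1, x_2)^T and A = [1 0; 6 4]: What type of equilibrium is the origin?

A = [[1,0],[6,4]]; det(A-λI) = λ^2 - 5λ + 4.
λ = 1, 4: both positive.

unstable node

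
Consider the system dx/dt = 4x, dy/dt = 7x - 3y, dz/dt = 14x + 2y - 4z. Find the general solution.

x(t) = K_2e^(4t), y(t) = K_1e^(-3t) + K_2e^(4t), z(t) = 2K_1e^(-3t) + 2K_2e^(4t) + K_3e^(-4t)

Coefficient matrix A = [[4, 0, 0], [7, -3, 0], [14, 2, -4]].
det(A - λI) = 0 gives eigenvalues λ = -3, 4, -4.
For λ=-3: eigenvector (0,1,2).
For λ=4: eigenvector (1,1,2).
For λ=-4: eigenvector (0,0,1).
General solution: K_1e^(-3t)(0,1,2) + K_2e^(4t)(1,1,2) + K_3e^(-4t)(0,0,1).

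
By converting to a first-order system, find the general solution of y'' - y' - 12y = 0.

y(t) = K_1e^(-3t) + K_2e^(4t)

Let x_1 = y, x_2 = y'. Then x_1' = x_2 and x_2' = 12x_1 + x_2.
A = [[0,1],[12,1]]; det(A-λI) = λ^2 - λ - 12.
Eigenvalues λ = -3, 4 with eigenvectors (1,-3), (1,4).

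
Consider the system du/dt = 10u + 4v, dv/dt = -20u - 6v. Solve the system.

Coefficient matrix A = [[10, 4], [-20, -6]].
Characteristic polynomial det(A - λI) = λ^2 - 4λ + 20 = 0.
Eigenvalues λ = 2 ± 4i (complex conjugate pair).
For λ=2+4i: an eigenvector is (0,-1) - i(-1,2) = (0 + i, -1 - 2i).
A real fundamental pair from Re and Im of e^((2+4i)t)v: X_1 = e^(2t)(cos(4t)·(0,-1) + sin(4t)·(-1,2)), X_2 = e^(2t)(sin(4t)·(0,-1) - cos(4t)·(-1,2)).
General solution: K_1X_1 + K_2X_2.

u(t) = -K_1e^(2t)sin(4t) + K_2e^(2t)cos(4t), v(t) = 2K_1e^(2t)sin(4t) - K_1e^(2t)cos(4t) - K_2e^(2t)sin(4t) - 2K_2e^(2t)cos(4t)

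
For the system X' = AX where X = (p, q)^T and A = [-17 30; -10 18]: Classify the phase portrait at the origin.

A = [[-17,30],[-10,18]]; det(A-λI) = λ^2 - λ - 6.
λ = -2, 3: opposite signs.

saddle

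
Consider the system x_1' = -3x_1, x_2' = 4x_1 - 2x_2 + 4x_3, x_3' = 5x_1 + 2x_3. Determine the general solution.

Coefficient matrix A = [[-3, 0, 0], [4, -2, 4], [5, 0, 2]].
det(A - λI) = 0 gives eigenvalues λ = 2, -3, -2.
For λ=2: eigenvector (0,1,1).
For λ=-3: eigenvector (-1,0,1).
For λ=-2: eigenvector (0,1,0).
General solution: C_1e^(2t)(0,1,1) + C_2e^(-3t)(-1,0,1) + C_3e^(-2t)(0,1,0).

x_1(t) = -C_2e^(-3t), x_2(t) = C_1e^(2t) + C_3e^(-2t), x_3(t) = C_1e^(2t) + C_2e^(-3t)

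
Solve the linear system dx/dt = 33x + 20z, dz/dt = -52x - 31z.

Coefficient matrix A = [[33, 20], [-52, -31]].
Characteristic polynomial det(A - λI) = λ^2 - 2λ + 17 = 0.
Eigenvalues λ = 1 ± 4i (complex conjugate pair).
For λ=1+4i: an eigenvector is (2,-3) - i(1,-2) = (2 - i, -3 + 2i).
A real fundamental pair from Re and Im of e^((1+4i)t)v: X_1 = e^(t)(cos(4t)·(2,-3) + sin(4t)·(1,-2)), X_2 = e^(t)(sin(4t)·(2,-3) - cos(4t)·(1,-2)).
General solution: K_1X_1 + K_2X_2.

x(t) = K_1e^(t)sin(4t) + 2K_1e^(t)cos(4t) + 2K_2e^(t)sin(4t) - K_2e^(t)cos(4t), z(t) = -2K_1e^(t)sin(4t) - 3K_1e^(t)cos(4t) - 3K_2e^(t)sin(4t) + 2K_2e^(t)cos(4t)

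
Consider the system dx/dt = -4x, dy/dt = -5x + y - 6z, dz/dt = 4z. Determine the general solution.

Coefficient matrix A = [[-4, 0, 0], [-5, 1, -6], [0, 0, 4]].
det(A - λI) = 0 gives eigenvalues λ = 1, -4, 4.
For λ=1: eigenvector (0,-1,0).
For λ=-4: eigenvector (1,1,0).
For λ=4: eigenvector (0,-2,1).
General solution: K_1e^(t)(0,-1,0) + K_2e^(-4t)(1,1,0) + K_3e^(4t)(0,-2,1).

x(t) = K_2e^(-4t), y(t) = -K_1e^(t) + K_2e^(-4t) - 2K_3e^(4t), z(t) = K_3e^(4t)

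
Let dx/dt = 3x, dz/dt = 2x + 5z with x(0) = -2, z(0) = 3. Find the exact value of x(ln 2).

-16

A = [[3,0],[2,5]]; eigenvalues λ = 5, 3.
Eigenvectors: (0,-1) for λ=5, (1,-1) for λ=3.
From the initial condition, c_1 = -1, c_2 = -2.
x(ln 2) = (-1)(2^5)(0) + (-2)(2^3)(1) = -16.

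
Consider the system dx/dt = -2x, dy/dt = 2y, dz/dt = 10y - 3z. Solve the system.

x(t) = C_1e^(-2t), y(t) = C_3e^(2t), z(t) = C_2e^(-3t) + 2C_3e^(2t)

Coefficient matrix A = [[-2, 0, 0], [0, 2, 0], [0, 10, -3]].
det(A - λI) = 0 gives eigenvalues λ = -2, -3, 2.
For λ=-2: eigenvector (1,0,0).
For λ=-3: eigenvector (0,0,1).
For λ=2: eigenvector (0,1,2).
General solution: C_1e^(-2t)(1,0,0) + C_2e^(-3t)(0,0,1) + C_3e^(2t)(0,1,2).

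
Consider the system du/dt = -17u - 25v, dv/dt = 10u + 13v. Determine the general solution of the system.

u(t) = 2K_1e^(-2t)sin(5t) + K_1e^(-2t)cos(5t) + K_2e^(-2t)sin(5t) - 2K_2e^(-2t)cos(5t), v(t) = -K_1e^(-2t)sin(5t) - K_1e^(-2t)cos(5t) - K_2e^(-2t)sin(5t) + K_2e^(-2t)cos(5t)

Coefficient matrix A = [[-17, -25], [10, 13]].
Characteristic polynomial det(A - λI) = λ^2 + 4λ + 29 = 0.
Eigenvalues λ = -2 ± 5i (complex conjugate pair).
For λ=-2+5i: an eigenvector is (1,-1) - i(2,-1) = (1 - 2i, -1 + i).
A real fundamental pair from Re and Im of e^((-2+5i)t)v: X_1 = e^(-2t)(cos(5t)·(1,-1) + sin(5t)·(2,-1)), X_2 = e^(-2t)(sin(5t)·(1,-1) - cos(5t)·(2,-1)).
General solution: K_1X_1 + K_2X_2.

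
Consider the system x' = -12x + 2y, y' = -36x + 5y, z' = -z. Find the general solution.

x(t) = c_1e^(-4t) + 2c_2e^(-3t), y(t) = 4c_1e^(-4t) + 9c_2e^(-3t), z(t) = c_3e^(-t)

Coefficient matrix A = [[-12, 2, 0], [-36, 5, 0], [0, 0, -1]].
det(A - λI) = 0 gives eigenvalues λ = -4, -3, -1.
For λ=-4: eigenvector (1,4,0).
For λ=-3: eigenvector (2,9,0).
For λ=-1: eigenvector (0,0,1).
General solution: c_1e^(-4t)(1,4,0) + c_2e^(-3t)(2,9,0) + c_3e^(-t)(0,0,1).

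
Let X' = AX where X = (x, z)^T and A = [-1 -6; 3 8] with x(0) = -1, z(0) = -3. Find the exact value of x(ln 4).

A = [[-1,-6],[3,8]]; eigenvalues λ = 5, 2.
Eigenvectors: (-1,1) for λ=5, (2,-1) for λ=2.
From the initial condition, c_1 = -7, c_2 = -4.
x(ln 4) = (-7)(4^5)(-1) + (-4)(4^2)(2) = 7040.

7040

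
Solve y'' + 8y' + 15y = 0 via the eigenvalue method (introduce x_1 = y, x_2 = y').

Let x_1 = y, x_2 = y'. Then x_1' = x_2 and x_2' = -15x_1 - 8x_2.
A = [[0,1],[-15,-8]]; det(A-λI) = λ^2 + 8λ + 15.
Eigenvalues λ = -5, -3 with eigenvectors (1,-5), (1,-3).

y(t) = C_1e^(-5t) + C_2e^(-3t)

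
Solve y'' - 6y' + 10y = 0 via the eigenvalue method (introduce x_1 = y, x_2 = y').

Let x_1 = y, x_2 = y'. Then x_1' = x_2 and x_2' = -10x_1 + 6x_2.
A = [[0,1],[-10,6]]; det(A-λI) = λ^2 - 6λ + 10.
Eigenvalues λ = 3 ± i.

y(t) = c_1e^(3t)cos(t) + c_2e^(3t)sin(t)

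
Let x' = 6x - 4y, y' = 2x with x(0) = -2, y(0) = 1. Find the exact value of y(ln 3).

A = [[6,-4],[2,0]]; eigenvalues λ = 2, 4.
Eigenvectors: (1,1) for λ=2, (-2,-1) for λ=4.
From the initial condition, c_1 = 4, c_2 = 3.
y(ln 3) = (4)(3^2)(1) + (3)(3^4)(-1) = -207.

-207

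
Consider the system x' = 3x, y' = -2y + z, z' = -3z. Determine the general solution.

Coefficient matrix A = [[3, 0, 0], [0, -2, 1], [0, 0, -3]].
det(A - λI) = 0 gives eigenvalues λ = -3, 3, -2.
For λ=-3: eigenvector (0,1,-1).
For λ=3: eigenvector (1,0,0).
For λ=-2: eigenvector (0,1,0).
General solution: c_1e^(-3t)(0,1,-1) + c_2e^(3t)(1,0,0) + c_3e^(-2t)(0,1,0).

x(t) = c_2e^(3t), y(t) = c_1e^(-3t) + c_3e^(-2t), z(t) = -c_1e^(-3t)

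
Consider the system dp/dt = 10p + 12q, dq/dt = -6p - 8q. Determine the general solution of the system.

p(t) = -2c_1e^(4t) - c_2e^(-2t), q(t) = c_1e^(4t) + c_2e^(-2t)

Coefficient matrix A = [[10, 12], [-6, -8]].
Characteristic polynomial det(A - λI) = λ^2 - 2λ - 8 = 0.
Eigenvalues λ = 4, -2.
For λ=4: (A-λI) row 1 is [6, 12], so an eigenvector is (-2, 1).
For λ=-2: (A-λI) row 1 is [12, 12], so an eigenvector is (-1, 1).
General solution: c_1e^(4t)(-2,1) + c_2e^(-2t)(-1,1).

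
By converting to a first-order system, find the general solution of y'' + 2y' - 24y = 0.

y(t) = c_1e^(4t) + c_2e^(-6t)

Let x_1 = y, x_2 = y'. Then x_1' = x_2 and x_2' = 24x_1 - 2x_2.
A = [[0,1],[24,-2]]; det(A-λI) = λ^2 + 2λ - 24.
Eigenvalues λ = 4, -6 with eigenvectors (1,4), (1,-6).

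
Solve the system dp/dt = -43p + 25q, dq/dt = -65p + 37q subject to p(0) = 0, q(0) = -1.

Coefficient matrix A = [[-43, 25], [-65, 37]].
Characteristic polynomial det(A - λI) = λ^2 + 6λ + 34 = 0.
Eigenvalues λ = -3 ± 5i (complex conjugate pair).
For λ=-3+5i: an eigenvector is (-2,-3) - i(1,2) = (-2 - i, -3 - 2i).
A real fundamental pair from Re and Im of e^((-3+5i)t)v: X_1 = e^(-3t)(cos(5t)·(-2,-3) + sin(5t)·(1,2)), X_2 = e^(-3t)(sin(5t)·(-2,-3) - cos(5t)·(1,2)).
General solution: c_1X_1 + c_2X_2.
Applying p(0)=0, q(0)=-1 gives c_1=-1, c_2=2.

p(t) = -5e^(-3t)sin(5t), q(t) = -8e^(-3t)sin(5t) - e^(-3t)cos(5t)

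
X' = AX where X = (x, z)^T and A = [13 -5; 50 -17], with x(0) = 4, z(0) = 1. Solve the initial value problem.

Coefficient matrix A = [[13, -5], [50, -17]].
Characteristic polynomial det(A - λI) = λ^2 + 4λ + 29 = 0.
Eigenvalues λ = -2 ± 5i (complex conjugate pair).
For λ=-2+5i: an eigenvector is (1,3) - i(0,1) = (1, 3 - i).
A real fundamental pair from Re and Im of e^((-2+5i)t)v: X_1 = e^(-2t)(cos(5t)·(1,3) + sin(5t)·(0,1)), X_2 = e^(-2t)(sin(5t)·(1,3) - cos(5t)·(0,1)).
General solution: K_1X_1 + K_2X_2.
Applying x(0)=4, z(0)=1 gives K_1=4, K_2=11.

x(t) = 11e^(-2t)sin(5t) + 4e^(-2t)cos(5t), z(t) = 37e^(-2t)sin(5t) + e^(-2t)cos(5t)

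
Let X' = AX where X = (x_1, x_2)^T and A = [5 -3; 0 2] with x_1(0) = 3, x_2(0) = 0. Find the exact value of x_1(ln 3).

A = [[5,-3],[0,2]]; eigenvalues λ = 5, 2.
Eigenvectors: (1,0) for λ=5, (-1,-1) for λ=2.
From the initial condition, c_1 = 3, c_2 = 0.
x_1(ln 3) = (3)(3^5)(1) + (0)(3^2)(-1) = 729.

729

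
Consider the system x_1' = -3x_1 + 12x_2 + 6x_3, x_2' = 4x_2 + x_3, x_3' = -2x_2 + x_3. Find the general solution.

Coefficient matrix A = [[-3, 12, 6], [0, 4, 1], [0, -2, 1]].
det(A - λI) = 0 gives eigenvalues λ = -3, 3, 2.
For λ=-3: eigenvector (1,0,0).
For λ=3: eigenvector (1,1,-1).
For λ=2: eigenvector (0,1,-2).
General solution: c_1e^(-3t)(1,0,0) + c_2e^(3t)(1,1,-1) + c_3e^(2t)(0,1,-2).

x_1(t) = c_1e^(-3t) + c_2e^(3t), x_2(t) = c_2e^(3t) + c_3e^(2t), x_3(t) = -c_2e^(3t) - 2c_3e^(2t)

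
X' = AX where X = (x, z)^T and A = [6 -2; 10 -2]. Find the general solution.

Coefficient matrix A = [[6, -2], [10, -2]].
Characteristic polynomial det(A - λI) = λ^2 - 4λ + 8 = 0.
Eigenvalues λ = 2 ± 2i (complex conjugate pair).
For λ=2+2i: an eigenvector is (0,-1) - i(1,2) = (0 - i, -1 - 2i).
A real fundamental pair from Re and Im of e^((2+2i)t)v: X_1 = e^(2t)(cos(2t)·(0,-1) + sin(2t)·(1,2)), X_2 = e^(2t)(sin(2t)·(0,-1) - cos(2t)·(1,2)).
General solution: c_1X_1 + c_2X_2.

x(t) = c_1e^(2t)sin(2t) - c_2e^(2t)cos(2t), z(t) = 2c_1e^(2t)sin(2t) - c_1e^(2t)cos(2t) - c_2e^(2t)sin(2t) - 2c_2e^(2t)cos(2t)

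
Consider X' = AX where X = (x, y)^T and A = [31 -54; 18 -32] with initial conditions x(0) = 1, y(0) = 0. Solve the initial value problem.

x(t) = 4e^(4t) - 3e^(-5t), y(t) = 2e^(4t) - 2e^(-5t)

Coefficient matrix A = [[31, -54], [18, -32]].
Characteristic polynomial det(A - λI) = λ^2 + λ - 20 = 0.
Eigenvalues λ = -5, 4.
For λ=-5: (A-λI) row 1 is [36, -54], so an eigenvector is (-3, -2).
For λ=4: (A-λI) row 1 is [27, -54], so an eigenvector is (2, 1).
General solution: c_1e^(-5t)(-3,-2) + c_2e^(4t)(2,1).
Applying x(0)=1, y(0)=0 gives c_1=1, c_2=2.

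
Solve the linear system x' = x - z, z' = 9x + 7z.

x(t) = -C_1e^(4t) - C_2te^(4t) + C_2e^(4t), z(t) = 3C_1e^(4t) + 3C_2te^(4t) - 2C_2e^(4t)

Coefficient matrix A = [[1, -1], [9, 7]].
Characteristic polynomial det(A - λI) = λ^2 - 8λ + 16 = 0.
Single eigenvalue λ = 4 with algebraic multiplicity 2.
Eigenvector v = (-1,3); generalized eigenvector w with (A-λI)w=v is (1,-2).
General solution: e^(4t)[C_1·v + C_2·(t·v + w)].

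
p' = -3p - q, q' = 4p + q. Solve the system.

Coefficient matrix A = [[-3, -1], [4, 1]].
Characteristic polynomial det(A - λI) = λ^2 + 2λ + 1 = 0.
Single eigenvalue λ = -1 with algebraic multiplicity 2.
Eigenvector v = (-1,2); generalized eigenvector w with (A-λI)w=v is (-1,3).
General solution: e^(-t)[C_1·v + C_2·(t·v + w)].

p(t) = -C_1e^(-t) - C_2te^(-t) - C_2e^(-t), q(t) = 2C_1e^(-t) + 2C_2te^(-t) + 3C_2e^(-t)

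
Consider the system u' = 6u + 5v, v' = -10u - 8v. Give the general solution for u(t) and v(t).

u(t) = K_1e^(-t)sin(t) - 2K_1e^(-t)cos(t) - 2K_2e^(-t)sin(t) - K_2e^(-t)cos(t), v(t) = -K_1e^(-t)sin(t) + 3K_1e^(-t)cos(t) + 3K_2e^(-t)sin(t) + K_2e^(-t)cos(t)

Coefficient matrix A = [[6, 5], [-10, -8]].
Characteristic polynomial det(A - λI) = λ^2 + 2λ + 2 = 0.
Eigenvalues λ = -1 ± i (complex conjugate pair).
For λ=-1+i: an eigenvector is (-2,3) - i(1,-1) = (-2 - i, 3 + i).
A real fundamental pair from Re and Im of e^((-1+i)t)v: X_1 = e^(-t)(cos(t)·(-2,3) + sin(t)·(1,-1)), X_2 = e^(-t)(sin(t)·(-2,3) - cos(t)·(1,-1)).
General solution: K_1X_1 + K_2X_2.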